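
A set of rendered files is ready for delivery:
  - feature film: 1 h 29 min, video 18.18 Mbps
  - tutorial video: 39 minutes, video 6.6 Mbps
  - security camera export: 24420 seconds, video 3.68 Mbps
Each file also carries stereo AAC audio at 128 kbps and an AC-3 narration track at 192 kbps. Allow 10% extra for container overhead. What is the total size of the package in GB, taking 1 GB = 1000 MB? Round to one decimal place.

Audio total: 128 + 192 = 320 kbps = 0.320 Mbps.
feature film: 18.500 Mbps × 5340 s × 1.10 = 108669.0 Mb
tutorial video: 6.920 Mbps × 2340 s × 1.10 = 17812.1 Mb
security camera export: 4.000 Mbps × 24420 s × 1.10 = 107448.0 Mb
Total: 233929.1 Mb = 29241.1 MB.
= 29.24 GB.

29.2 GB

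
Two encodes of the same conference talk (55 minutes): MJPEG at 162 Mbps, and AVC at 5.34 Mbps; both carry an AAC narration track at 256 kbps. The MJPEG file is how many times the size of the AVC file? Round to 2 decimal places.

28.99

55 min = 3300 s
Audio: 256 kbps = 0.256 Mbps.
MJPEG: 162.256 Mbps × 3300 s = 535444.8 Mb = 62.334 GiB.
AVC: 5.596 Mbps × 3300 s = 18466.8 Mb = 2.150 GiB.
Ratio: 62.334 / 2.150 = 28.995.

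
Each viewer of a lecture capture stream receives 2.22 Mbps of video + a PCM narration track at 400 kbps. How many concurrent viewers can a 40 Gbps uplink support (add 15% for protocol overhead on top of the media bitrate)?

Audio: 400 kbps = 0.400 Mbps.
Per-viewer media rate: 2.620 Mbps.
On the wire with 15% overhead: 3.013 Mbps.
40 Gbps = 40,000 Mbps; 40,000 / 3.013 = 13275.80 → 13275 viewers.

13275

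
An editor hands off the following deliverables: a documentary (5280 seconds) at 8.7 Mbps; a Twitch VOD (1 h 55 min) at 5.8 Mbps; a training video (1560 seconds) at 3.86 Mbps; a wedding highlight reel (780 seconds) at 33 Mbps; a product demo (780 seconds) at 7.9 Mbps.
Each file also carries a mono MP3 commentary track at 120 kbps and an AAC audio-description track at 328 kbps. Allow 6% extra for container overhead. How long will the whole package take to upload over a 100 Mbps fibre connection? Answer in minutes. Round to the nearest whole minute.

23 minutes

Audio total: 120 + 328 = 448 kbps = 0.448 Mbps.
documentary: 9.148 Mbps × 5280 s × 1.06 = 51199.5 Mb
Twitch VOD: 6.248 Mbps × 6900 s × 1.06 = 45697.9 Mb
training video: 4.308 Mbps × 1560 s × 1.06 = 7123.7 Mb
wedding highlight reel: 33.448 Mbps × 780 s × 1.06 = 27654.8 Mb
product demo: 8.348 Mbps × 780 s × 1.06 = 6902.1 Mb
Total: 138578.0 Mb = 17322.3 MB.
At 100 Mbps: 138578.0 / 100 = 1386 s ≈ 23.1 minutes.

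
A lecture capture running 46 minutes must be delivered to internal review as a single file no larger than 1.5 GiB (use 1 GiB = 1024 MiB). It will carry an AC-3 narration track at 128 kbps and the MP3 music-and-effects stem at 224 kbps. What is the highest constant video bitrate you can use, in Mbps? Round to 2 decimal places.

Budget: 1.5 GiB = 12884.9 Mb.
46 min = 2760 s
Total bitrate budget: 12884.9 Mb / 2760 s = 4.668 Mbps.
Audio total: 128 + 224 = 352 kbps = 0.352 Mbps.
Video: 4.668 − 0.352 = 4.316 Mbps.

4.32 Mbps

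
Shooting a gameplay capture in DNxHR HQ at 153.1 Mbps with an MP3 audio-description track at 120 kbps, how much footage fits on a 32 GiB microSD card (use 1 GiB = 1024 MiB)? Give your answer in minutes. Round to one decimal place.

29.9 minutes

Audio: 120 kbps = 0.120 Mbps.
Total bitrate: 153.1 + 0.120 = 153.220 Mbps.
Capacity: 32 GiB = 274,878 Mb.
Recording time: 274,878 / 153.220 = 1,794 s ≈ 29.9 minutes.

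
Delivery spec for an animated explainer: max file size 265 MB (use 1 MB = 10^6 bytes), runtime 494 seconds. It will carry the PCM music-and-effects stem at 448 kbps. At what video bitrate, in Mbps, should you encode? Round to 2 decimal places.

3.84 Mbps

Budget: 265 MB = 2120.0 Mb.
Total bitrate budget: 2120.0 Mb / 494 s = 4.291 Mbps.
Audio: 448 kbps = 0.448 Mbps.
Video: 4.291 − 0.448 = 3.843 Mbps.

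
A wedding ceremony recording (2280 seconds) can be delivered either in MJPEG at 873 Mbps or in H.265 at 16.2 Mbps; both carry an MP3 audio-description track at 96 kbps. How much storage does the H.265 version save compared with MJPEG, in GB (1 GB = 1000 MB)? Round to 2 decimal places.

Audio: 96 kbps = 0.096 Mbps.
MJPEG: 873.096 Mbps × 2280 s = 1990658.9 Mb = 248.832 GB.
H.265: 16.296 Mbps × 2280 s = 37154.9 Mb = 4.644 GB.
Saving: 248.832 − 4.644 = 244.188 GB.

244.19 GB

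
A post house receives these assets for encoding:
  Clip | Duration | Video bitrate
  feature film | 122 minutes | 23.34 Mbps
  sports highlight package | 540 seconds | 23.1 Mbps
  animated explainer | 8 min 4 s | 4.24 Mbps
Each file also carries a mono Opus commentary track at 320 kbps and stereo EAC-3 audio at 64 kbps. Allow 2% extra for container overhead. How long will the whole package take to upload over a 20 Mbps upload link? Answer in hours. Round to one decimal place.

Audio total: 320 + 64 = 384 kbps = 0.384 Mbps.
feature film: 23.724 Mbps × 7320 s × 1.02 = 177132.9 Mb
sports highlight package: 23.484 Mbps × 540 s × 1.02 = 12935.0 Mb
animated explainer: 4.624 Mbps × 484 s × 1.02 = 2282.8 Mb
Total: 192350.6 Mb = 24043.8 MB.
At 20 Mbps: 192350.6 / 20 = 9618 s ≈ 2.67 hours.

2.7 hours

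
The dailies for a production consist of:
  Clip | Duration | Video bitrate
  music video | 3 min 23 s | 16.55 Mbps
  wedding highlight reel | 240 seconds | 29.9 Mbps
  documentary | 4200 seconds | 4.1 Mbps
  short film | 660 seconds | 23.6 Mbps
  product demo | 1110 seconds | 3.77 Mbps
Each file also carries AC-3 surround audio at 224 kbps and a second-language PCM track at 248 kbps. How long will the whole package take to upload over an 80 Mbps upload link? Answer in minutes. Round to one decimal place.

10.5 minutes

Audio total: 224 + 248 = 472 kbps = 0.472 Mbps.
music video: 17.022 Mbps × 203 s = 3455.5 Mb
wedding highlight reel: 30.372 Mbps × 240 s = 7289.3 Mb
documentary: 4.572 Mbps × 4200 s = 19202.4 Mb
short film: 24.072 Mbps × 660 s = 15887.5 Mb
product demo: 4.242 Mbps × 1110 s = 4708.6 Mb
Total: 50543.3 Mb = 6317.9 MB.
At 80 Mbps: 50543.3 / 80 = 632 s ≈ 10.5 minutes.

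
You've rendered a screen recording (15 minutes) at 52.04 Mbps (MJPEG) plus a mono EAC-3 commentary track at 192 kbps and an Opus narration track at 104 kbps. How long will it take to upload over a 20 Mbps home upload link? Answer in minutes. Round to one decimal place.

39.3 minutes

15 min = 900 s
Audio total: 192 + 104 = 296 kbps = 0.296 Mbps.
Total bitrate: 52.336 Mbps.
File: 52.336 Mbps × 900 s = 47102.4 Mb.
At 20 Mbps: 47102.4 / 20 = 2355.1 s ≈ 39.3 minutes.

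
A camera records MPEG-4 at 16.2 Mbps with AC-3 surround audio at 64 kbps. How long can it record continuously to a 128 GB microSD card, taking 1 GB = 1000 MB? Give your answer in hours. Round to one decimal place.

17.5 hours

Audio: 64 kbps = 0.064 Mbps.
Total bitrate: 16.2 + 0.064 = 16.264 Mbps.
Capacity: 128 GB = 1,024,000 Mb.
Recording time: 1,024,000 / 16.264 = 62,961 s ≈ 17.5 hours.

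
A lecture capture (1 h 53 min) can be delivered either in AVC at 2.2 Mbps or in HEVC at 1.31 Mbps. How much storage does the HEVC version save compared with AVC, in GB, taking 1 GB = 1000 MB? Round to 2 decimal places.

1 h 53 min = 113 min = 6780 s
AVC: 2.200 Mbps × 6780 s = 14916.0 Mb = 1.865 GB.
HEVC: 1.310 Mbps × 6780 s = 8881.8 Mb = 1.110 GB.
Saving: 1.865 − 1.110 = 0.754 GB.

0.75 GB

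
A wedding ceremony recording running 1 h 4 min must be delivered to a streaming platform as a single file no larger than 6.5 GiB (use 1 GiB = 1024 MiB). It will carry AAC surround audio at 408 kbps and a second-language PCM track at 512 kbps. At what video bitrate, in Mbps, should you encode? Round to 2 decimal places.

Budget: 6.5 GiB = 55834.6 Mb.
1 h 4 min = 64 min = 3840 s
Total bitrate budget: 55834.6 Mb / 3840 s = 14.540 Mbps.
Audio total: 408 + 512 = 920 kbps = 0.920 Mbps.
Video: 14.540 − 0.920 = 13.620 Mbps.

13.62 Mbps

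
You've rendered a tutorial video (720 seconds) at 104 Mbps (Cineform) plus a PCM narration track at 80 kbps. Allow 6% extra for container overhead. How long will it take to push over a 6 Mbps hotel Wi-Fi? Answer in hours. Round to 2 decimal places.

Audio: 80 kbps = 0.080 Mbps.
Total bitrate: 104.080 Mbps.
File: 104.080 Mbps × 720 s = 74937.6 Mb.
With 6% container overhead: ×1.06. → 79433.9 Mb.
At 6 Mbps: 79433.9 / 6 = 13239.0 s ≈ 3.68 hours.

3.68 hours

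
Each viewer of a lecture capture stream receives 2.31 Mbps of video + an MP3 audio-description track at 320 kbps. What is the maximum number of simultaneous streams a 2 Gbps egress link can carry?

760

Audio: 320 kbps = 0.320 Mbps.
Per-viewer media rate: 2.630 Mbps.
2 Gbps = 2,000 Mbps; 2,000 / 2.630 = 760.46 → 760 viewers.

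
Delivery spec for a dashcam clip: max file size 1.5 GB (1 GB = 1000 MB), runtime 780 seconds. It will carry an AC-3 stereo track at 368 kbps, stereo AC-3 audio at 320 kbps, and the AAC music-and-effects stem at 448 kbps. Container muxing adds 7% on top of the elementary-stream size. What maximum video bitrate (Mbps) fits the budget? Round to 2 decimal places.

Budget: 1.5 GB = 12000.0 Mb.
Stream payload after overhead: 12000.0 / 1.07 = 11215.0 Mb.
Total bitrate budget: 11215.0 Mb / 780 s = 14.378 Mbps.
Audio total: 368 + 320 + 448 = 1136 kbps = 1.136 Mbps.
Video: 14.378 − 1.136 = 13.242 Mbps.

13.24 Mbps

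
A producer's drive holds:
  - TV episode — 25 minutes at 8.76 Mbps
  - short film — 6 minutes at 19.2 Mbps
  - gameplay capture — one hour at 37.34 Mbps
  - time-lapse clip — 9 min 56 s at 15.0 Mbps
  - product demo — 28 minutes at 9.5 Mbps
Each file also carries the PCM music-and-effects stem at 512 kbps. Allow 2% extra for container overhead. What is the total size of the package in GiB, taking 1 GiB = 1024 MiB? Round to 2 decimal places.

Audio: 512 kbps = 0.512 Mbps.
TV episode: 9.272 Mbps × 1500 s × 1.02 = 14186.2 Mb
short film: 19.712 Mbps × 360 s × 1.02 = 7238.2 Mb
gameplay capture: 37.852 Mbps × 3600 s × 1.02 = 138992.5 Mb
time-lapse clip: 15.512 Mbps × 596 s × 1.02 = 9430.1 Mb
product demo: 10.012 Mbps × 1680 s × 1.02 = 17156.6 Mb
Total: 187003.6 Mb = 23375.4 MB.
= 21.77 GiB.

21.77 GiB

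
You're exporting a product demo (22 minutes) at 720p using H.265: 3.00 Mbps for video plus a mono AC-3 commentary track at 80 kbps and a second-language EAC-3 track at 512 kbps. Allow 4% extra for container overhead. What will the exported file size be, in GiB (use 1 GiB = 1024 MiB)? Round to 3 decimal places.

0.574 GiB

22 min = 1320 s
Audio total: 80 + 512 = 592 kbps = 0.592 Mbps.
Total bitrate: 3.00 + 0.592 = 3.592 Mbps.
Stream data: 3.592 Mbps × 1320 s = 4741.4 Mb.
With 4% container overhead: ×1.04.
4,931 Mb = 616,387,200 bytes ÷ 1,073,741,824 = 0.5741 GiB.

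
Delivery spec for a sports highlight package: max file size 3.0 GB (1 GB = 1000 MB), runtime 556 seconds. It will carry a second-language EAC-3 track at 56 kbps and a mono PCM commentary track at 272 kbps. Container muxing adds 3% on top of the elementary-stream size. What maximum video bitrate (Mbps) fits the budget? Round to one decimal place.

41.6 Mbps

Budget: 3.0 GB = 24000.0 Mb.
Stream payload after overhead: 24000.0 / 1.03 = 23301.0 Mb.
Total bitrate budget: 23301.0 Mb / 556 s = 41.908 Mbps.
Audio total: 56 + 272 = 328 kbps = 0.328 Mbps.
Video: 41.908 − 0.328 = 41.580 Mbps.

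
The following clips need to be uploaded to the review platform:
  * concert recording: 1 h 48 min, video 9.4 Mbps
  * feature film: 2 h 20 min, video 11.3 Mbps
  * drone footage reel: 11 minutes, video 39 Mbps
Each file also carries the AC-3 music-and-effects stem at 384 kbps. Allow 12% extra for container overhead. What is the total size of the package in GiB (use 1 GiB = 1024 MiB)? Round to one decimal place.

24.5 GiB

Audio: 384 kbps = 0.384 Mbps.
concert recording: 9.784 Mbps × 6480 s × 1.12 = 71008.4 Mb
feature film: 11.684 Mbps × 8400 s × 1.12 = 109923.1 Mb
drone footage reel: 39.384 Mbps × 660 s × 1.12 = 29112.7 Mb
Total: 210044.1 Mb = 26255.5 MB.
= 24.45 GiB.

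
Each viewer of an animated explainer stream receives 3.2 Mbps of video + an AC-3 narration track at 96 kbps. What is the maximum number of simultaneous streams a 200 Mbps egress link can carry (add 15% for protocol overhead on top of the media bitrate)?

52

Audio: 96 kbps = 0.096 Mbps.
Per-viewer media rate: 3.296 Mbps.
On the wire with 15% overhead: 3.790 Mbps.
200 Mbps = 200.0 Mbps; 200.0 / 3.790 = 52.76 → 52 viewers.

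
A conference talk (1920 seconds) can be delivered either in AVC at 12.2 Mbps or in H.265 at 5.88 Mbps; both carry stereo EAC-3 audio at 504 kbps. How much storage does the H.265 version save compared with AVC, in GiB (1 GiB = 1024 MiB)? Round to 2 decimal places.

Audio: 504 kbps = 0.504 Mbps.
AVC: 12.704 Mbps × 1920 s = 24391.7 Mb = 2.840 GiB.
H.265: 6.384 Mbps × 1920 s = 12257.3 Mb = 1.427 GiB.
Saving: 2.840 − 1.427 = 1.413 GiB.

1.41 GiB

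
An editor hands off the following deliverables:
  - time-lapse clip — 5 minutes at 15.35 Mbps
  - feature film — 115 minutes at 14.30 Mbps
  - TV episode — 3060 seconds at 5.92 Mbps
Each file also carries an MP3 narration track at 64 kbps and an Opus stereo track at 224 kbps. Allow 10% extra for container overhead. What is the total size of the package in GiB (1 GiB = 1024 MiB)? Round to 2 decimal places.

15.92 GiB

Audio total: 64 + 224 = 288 kbps = 0.288 Mbps.
time-lapse clip: 15.638 Mbps × 300 s × 1.10 = 5160.5 Mb
feature film: 14.588 Mbps × 6900 s × 1.10 = 110722.9 Mb
TV episode: 6.208 Mbps × 3060 s × 1.10 = 20896.1 Mb
Total: 136779.6 Mb = 17097.4 MB.
= 15.92 GiB.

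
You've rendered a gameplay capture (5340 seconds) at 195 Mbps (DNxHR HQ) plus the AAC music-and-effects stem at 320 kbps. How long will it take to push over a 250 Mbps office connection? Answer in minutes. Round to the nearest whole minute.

70 minutes

Audio: 320 kbps = 0.320 Mbps.
Total bitrate: 195.320 Mbps.
File: 195.320 Mbps × 5340 s = 1043008.8 Mb.
At 250 Mbps: 1043008.8 / 250 = 4172.0 s ≈ 69.5 minutes.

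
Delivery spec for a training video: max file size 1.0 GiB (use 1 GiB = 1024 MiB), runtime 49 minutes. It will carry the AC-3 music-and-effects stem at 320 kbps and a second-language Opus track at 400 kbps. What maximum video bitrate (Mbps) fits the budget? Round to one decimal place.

2.2 Mbps

Budget: 1.0 GiB = 8589.9 Mb.
49 min = 2940 s
Total bitrate budget: 8589.9 Mb / 2940 s = 2.922 Mbps.
Audio total: 320 + 400 = 720 kbps = 0.720 Mbps.
Video: 2.922 − 0.720 = 2.202 Mbps.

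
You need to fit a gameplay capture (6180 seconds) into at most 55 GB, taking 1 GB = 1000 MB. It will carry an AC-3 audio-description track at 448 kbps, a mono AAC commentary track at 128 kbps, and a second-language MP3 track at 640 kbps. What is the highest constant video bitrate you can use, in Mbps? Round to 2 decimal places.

Budget: 55 GB = 440000.0 Mb.
Total bitrate budget: 440000.0 Mb / 6180 s = 71.197 Mbps.
Audio total: 448 + 128 + 640 = 1216 kbps = 1.216 Mbps.
Video: 71.197 − 1.216 = 69.981 Mbps.

69.98 Mbps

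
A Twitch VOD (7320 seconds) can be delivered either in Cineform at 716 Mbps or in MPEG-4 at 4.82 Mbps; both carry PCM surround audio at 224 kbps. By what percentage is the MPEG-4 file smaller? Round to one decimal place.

99.3%

Audio: 224 kbps = 0.224 Mbps.
Cineform: 716.224 Mbps × 7320 s = 5242759.7 Mb = 655.345 GB.
MPEG-4: 5.044 Mbps × 7320 s = 36922.1 Mb = 4.615 GB.
Reduction: (1 − 4.615/655.345) × 100 = 99.30%.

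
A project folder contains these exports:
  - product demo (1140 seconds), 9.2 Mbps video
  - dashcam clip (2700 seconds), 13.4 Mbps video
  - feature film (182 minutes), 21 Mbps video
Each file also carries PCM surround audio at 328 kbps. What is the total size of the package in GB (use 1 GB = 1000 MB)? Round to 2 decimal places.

Audio: 328 kbps = 0.328 Mbps.
product demo: 9.528 Mbps × 1140 s = 10861.9 Mb
dashcam clip: 13.728 Mbps × 2700 s = 37065.6 Mb
feature film: 21.328 Mbps × 10920 s = 232901.8 Mb
Total: 280829.3 Mb = 35103.7 MB.
= 35.10 GB.

35.10 GB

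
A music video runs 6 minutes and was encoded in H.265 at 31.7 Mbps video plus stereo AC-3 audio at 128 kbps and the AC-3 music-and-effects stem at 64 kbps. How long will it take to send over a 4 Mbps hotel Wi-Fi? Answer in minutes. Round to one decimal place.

47.8 minutes

6 min = 360 s
Audio total: 128 + 64 = 192 kbps = 0.192 Mbps.
Total bitrate: 31.892 Mbps.
File: 31.892 Mbps × 360 s = 11481.1 Mb.
At 4 Mbps: 11481.1 / 4 = 2870.3 s ≈ 47.8 minutes.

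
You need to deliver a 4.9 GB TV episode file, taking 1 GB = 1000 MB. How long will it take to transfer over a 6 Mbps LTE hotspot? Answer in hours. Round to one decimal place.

File: 4.9 GB = 39200.0 Mb.
At 6 Mbps: 39200.0 / 6 = 6533.3 s ≈ 1.81 hours.

1.8 hours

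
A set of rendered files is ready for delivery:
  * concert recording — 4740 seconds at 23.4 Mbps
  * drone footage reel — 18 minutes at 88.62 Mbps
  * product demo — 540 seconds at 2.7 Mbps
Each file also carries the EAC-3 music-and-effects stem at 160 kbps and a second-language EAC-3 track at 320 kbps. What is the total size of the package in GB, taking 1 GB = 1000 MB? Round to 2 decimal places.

26.39 GB

Audio total: 160 + 320 = 480 kbps = 0.480 Mbps.
concert recording: 23.880 Mbps × 4740 s = 113191.2 Mb
drone footage reel: 89.100 Mbps × 1080 s = 96228.0 Mb
product demo: 3.180 Mbps × 540 s = 1717.2 Mb
Total: 211136.4 Mb = 26392.0 MB.
= 26.39 GB.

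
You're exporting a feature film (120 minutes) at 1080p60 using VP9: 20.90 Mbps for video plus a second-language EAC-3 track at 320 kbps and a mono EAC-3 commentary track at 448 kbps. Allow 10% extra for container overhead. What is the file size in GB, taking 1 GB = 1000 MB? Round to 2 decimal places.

120 min = 7200 s
Audio total: 320 + 448 = 768 kbps = 0.768 Mbps.
Total bitrate: 20.90 + 0.768 = 21.668 Mbps.
Stream data: 21.668 Mbps × 7200 s = 156009.6 Mb.
With 10% container overhead: ×1.10.
171,611 Mb ÷ 8 = 21,451 MB → 21.45 GB.

21.45 GB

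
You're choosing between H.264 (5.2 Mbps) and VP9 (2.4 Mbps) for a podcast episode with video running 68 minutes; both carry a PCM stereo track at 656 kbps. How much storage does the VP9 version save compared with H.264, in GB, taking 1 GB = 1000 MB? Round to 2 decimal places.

1.43 GB

68 min = 4080 s
Audio: 656 kbps = 0.656 Mbps.
H.264: 5.856 Mbps × 4080 s = 23892.5 Mb = 2.987 GB.
VP9: 3.056 Mbps × 4080 s = 12468.5 Mb = 1.559 GB.
Saving: 2.987 − 1.559 = 1.428 GB.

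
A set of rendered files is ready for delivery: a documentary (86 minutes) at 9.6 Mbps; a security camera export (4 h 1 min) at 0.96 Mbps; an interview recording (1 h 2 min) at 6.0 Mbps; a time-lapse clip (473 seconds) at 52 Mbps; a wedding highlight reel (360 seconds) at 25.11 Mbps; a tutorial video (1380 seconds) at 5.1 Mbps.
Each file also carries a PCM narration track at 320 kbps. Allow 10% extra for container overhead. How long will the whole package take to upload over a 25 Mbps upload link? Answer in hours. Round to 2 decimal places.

1.64 hours

Audio: 320 kbps = 0.320 Mbps.
documentary: 9.920 Mbps × 5160 s × 1.10 = 56305.9 Mb
security camera export: 1.280 Mbps × 14460 s × 1.10 = 20359.7 Mb
interview recording: 6.320 Mbps × 3720 s × 1.10 = 25861.4 Mb
time-lapse clip: 52.320 Mbps × 473 s × 1.10 = 27222.1 Mb
wedding highlight reel: 25.430 Mbps × 360 s × 1.10 = 10070.3 Mb
tutorial video: 5.420 Mbps × 1380 s × 1.10 = 8227.6 Mb
Total: 148047.0 Mb = 18505.9 MB.
At 25 Mbps: 148047.0 / 25 = 5922 s ≈ 1.64 hours.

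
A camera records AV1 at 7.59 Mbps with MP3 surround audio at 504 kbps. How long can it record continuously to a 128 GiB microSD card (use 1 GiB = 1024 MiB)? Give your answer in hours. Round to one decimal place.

37.7 hours

Audio: 504 kbps = 0.504 Mbps.
Total bitrate: 7.59 + 0.504 = 8.094 Mbps.
Capacity: 128 GiB = 1,099,512 Mb.
Recording time: 1,099,512 / 8.094 = 135,843 s ≈ 37.7 hours.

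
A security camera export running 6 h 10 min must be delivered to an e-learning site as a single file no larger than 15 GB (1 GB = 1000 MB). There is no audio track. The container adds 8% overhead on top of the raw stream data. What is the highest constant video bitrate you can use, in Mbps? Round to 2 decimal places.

Budget: 15 GB = 120000.0 Mb.
Stream payload after overhead: 120000.0 / 1.08 = 111111.1 Mb.
6 h 10 min = 370 min = 22200 s
Total bitrate budget: 111111.1 Mb / 22200 s = 5.005 Mbps.

5.01 Mbps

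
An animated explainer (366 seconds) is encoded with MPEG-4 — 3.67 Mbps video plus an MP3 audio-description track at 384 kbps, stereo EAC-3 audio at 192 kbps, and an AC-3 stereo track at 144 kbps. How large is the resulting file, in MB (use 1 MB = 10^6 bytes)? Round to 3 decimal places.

Audio total: 384 + 192 + 144 = 720 kbps = 0.720 Mbps.
Total bitrate: 3.67 + 0.720 = 4.390 Mbps.
Stream data: 4.390 Mbps × 366 s = 1606.7 Mb.
1,607 Mb ÷ 8 = 200.8 MB → 200.8 MB.

200.843 MB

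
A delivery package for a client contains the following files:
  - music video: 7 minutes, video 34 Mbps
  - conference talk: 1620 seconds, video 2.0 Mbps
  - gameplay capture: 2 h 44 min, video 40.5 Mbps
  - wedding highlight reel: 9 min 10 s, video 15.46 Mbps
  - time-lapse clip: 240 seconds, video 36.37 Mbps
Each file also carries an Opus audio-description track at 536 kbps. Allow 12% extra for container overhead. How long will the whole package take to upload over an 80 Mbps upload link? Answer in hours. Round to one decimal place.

1.7 hours

Audio: 536 kbps = 0.536 Mbps.
music video: 34.536 Mbps × 420 s × 1.12 = 16245.7 Mb
conference talk: 2.536 Mbps × 1620 s × 1.12 = 4601.3 Mb
gameplay capture: 41.036 Mbps × 9840 s × 1.12 = 452249.5 Mb
wedding highlight reel: 15.996 Mbps × 550 s × 1.12 = 9853.5 Mb
time-lapse clip: 36.906 Mbps × 240 s × 1.12 = 9920.3 Mb
Total: 492870.5 Mb = 61608.8 MB.
At 80 Mbps: 492870.5 / 80 = 6161 s ≈ 1.71 hours.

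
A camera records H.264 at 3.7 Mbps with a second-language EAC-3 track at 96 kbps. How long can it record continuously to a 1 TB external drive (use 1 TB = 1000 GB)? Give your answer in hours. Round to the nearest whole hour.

Audio: 96 kbps = 0.096 Mbps.
Total bitrate: 3.7 + 0.096 = 3.796 Mbps.
Capacity: 1 TB = 8,000,000 Mb.
Recording time: 8,000,000 / 3.796 = 2,107,482 s ≈ 585 hours.

585 hours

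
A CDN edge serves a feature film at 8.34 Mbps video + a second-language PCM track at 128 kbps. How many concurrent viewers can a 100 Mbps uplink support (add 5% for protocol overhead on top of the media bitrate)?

Audio: 128 kbps = 0.128 Mbps.
Per-viewer media rate: 8.468 Mbps.
On the wire with 5% overhead: 8.891 Mbps.
100 Mbps = 100.0 Mbps; 100.0 / 8.891 = 11.25 → 11 viewers.

11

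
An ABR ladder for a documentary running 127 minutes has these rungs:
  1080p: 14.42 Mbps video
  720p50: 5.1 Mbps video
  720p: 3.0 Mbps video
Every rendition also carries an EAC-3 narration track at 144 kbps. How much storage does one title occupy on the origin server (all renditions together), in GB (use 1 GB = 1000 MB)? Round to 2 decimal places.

127 min = 7620 s
Audio: 144 kbps = 0.144 Mbps.
Sum of rendition bitrates: (14.42+0.144) + (5.1+0.144) + (3.0+0.144) = 22.952 Mbps.
× 7620 s = 174,894 Mb = 21,862 MB = 21.86 GB.

21.86 GB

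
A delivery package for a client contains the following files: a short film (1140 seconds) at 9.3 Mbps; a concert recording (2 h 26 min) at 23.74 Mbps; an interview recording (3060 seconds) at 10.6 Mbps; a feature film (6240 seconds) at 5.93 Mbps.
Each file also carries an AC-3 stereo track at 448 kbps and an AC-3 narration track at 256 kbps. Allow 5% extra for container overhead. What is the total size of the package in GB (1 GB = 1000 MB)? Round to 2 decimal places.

39.57 GB

Audio total: 448 + 256 = 704 kbps = 0.704 Mbps.
short film: 10.004 Mbps × 1140 s × 1.05 = 11974.8 Mb
concert recording: 24.444 Mbps × 8760 s × 1.05 = 224835.9 Mb
interview recording: 11.304 Mbps × 3060 s × 1.05 = 36319.8 Mb
feature film: 6.634 Mbps × 6240 s × 1.05 = 43466.0 Mb
Total: 316596.4 Mb = 39574.6 MB.
= 39.57 GB.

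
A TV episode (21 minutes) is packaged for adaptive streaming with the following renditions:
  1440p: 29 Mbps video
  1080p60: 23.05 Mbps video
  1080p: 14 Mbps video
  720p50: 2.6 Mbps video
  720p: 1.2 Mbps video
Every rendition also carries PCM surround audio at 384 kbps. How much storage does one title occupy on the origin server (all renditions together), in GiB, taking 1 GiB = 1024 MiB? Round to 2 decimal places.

10.53 GiB

21 min = 1260 s
Audio: 384 kbps = 0.384 Mbps.
Sum of rendition bitrates: (29+0.384) + (23.05+0.384) + (14+0.384) + (2.6+0.384) + (1.2+0.384) = 71.770 Mbps.
× 1260 s = 90,430 Mb = 11,304 MB = 10.53 GiB.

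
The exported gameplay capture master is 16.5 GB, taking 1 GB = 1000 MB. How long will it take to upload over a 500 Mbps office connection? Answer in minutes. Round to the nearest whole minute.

File: 16.5 GB = 132000.0 Mb.
At 500 Mbps: 132000.0 / 500 = 264.0 s ≈ 4.4 minutes.

4 minutes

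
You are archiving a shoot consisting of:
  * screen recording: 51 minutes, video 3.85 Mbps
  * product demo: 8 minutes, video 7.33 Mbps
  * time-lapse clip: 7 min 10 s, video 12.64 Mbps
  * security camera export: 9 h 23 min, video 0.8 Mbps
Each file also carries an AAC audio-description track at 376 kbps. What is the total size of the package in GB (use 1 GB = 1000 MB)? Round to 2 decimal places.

7.74 GB

Audio: 376 kbps = 0.376 Mbps.
screen recording: 4.226 Mbps × 3060 s = 12931.6 Mb
product demo: 7.706 Mbps × 480 s = 3698.9 Mb
time-lapse clip: 13.016 Mbps × 430 s = 5596.9 Mb
security camera export: 1.176 Mbps × 33780 s = 39725.3 Mb
Total: 61952.6 Mb = 7744.1 MB.
= 7.744 GB.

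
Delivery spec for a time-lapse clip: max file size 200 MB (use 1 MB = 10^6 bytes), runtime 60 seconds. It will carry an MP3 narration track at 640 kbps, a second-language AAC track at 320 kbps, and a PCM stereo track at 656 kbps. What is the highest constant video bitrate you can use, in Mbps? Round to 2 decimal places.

25.05 Mbps

Budget: 200 MB = 1600.0 Mb.
Total bitrate budget: 1600.0 Mb / 60 s = 26.667 Mbps.
Audio total: 640 + 320 + 656 = 1616 kbps = 1.616 Mbps.
Video: 26.667 − 1.616 = 25.051 Mbps.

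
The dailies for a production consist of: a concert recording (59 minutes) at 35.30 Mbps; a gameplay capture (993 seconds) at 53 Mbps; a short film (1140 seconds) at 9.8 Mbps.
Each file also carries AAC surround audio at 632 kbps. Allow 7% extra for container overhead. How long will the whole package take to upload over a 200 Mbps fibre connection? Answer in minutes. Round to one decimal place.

17.2 minutes

Audio: 632 kbps = 0.632 Mbps.
concert recording: 35.932 Mbps × 3540 s × 1.07 = 136103.2 Mb
gameplay capture: 53.632 Mbps × 993 s × 1.07 = 56984.5 Mb
short film: 10.432 Mbps × 1140 s × 1.07 = 12725.0 Mb
Total: 205812.7 Mb = 25726.6 MB.
At 200 Mbps: 205812.7 / 200 = 1029 s ≈ 17.2 minutes.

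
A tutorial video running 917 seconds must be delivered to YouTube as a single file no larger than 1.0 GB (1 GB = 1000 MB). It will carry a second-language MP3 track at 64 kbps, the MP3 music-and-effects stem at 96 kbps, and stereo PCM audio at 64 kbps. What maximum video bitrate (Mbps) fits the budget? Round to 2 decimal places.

8.50 Mbps

Budget: 1.0 GB = 8000.0 Mb.
Total bitrate budget: 8000.0 Mb / 917 s = 8.724 Mbps.
Audio total: 64 + 96 + 64 = 224 kbps = 0.224 Mbps.
Video: 8.724 − 0.224 = 8.500 Mbps.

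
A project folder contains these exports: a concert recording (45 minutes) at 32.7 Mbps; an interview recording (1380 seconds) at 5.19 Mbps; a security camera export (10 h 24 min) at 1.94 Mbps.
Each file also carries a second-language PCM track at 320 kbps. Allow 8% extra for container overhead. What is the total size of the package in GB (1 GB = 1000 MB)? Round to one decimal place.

24.5 GB

Audio: 320 kbps = 0.320 Mbps.
concert recording: 33.020 Mbps × 2700 s × 1.08 = 96286.3 Mb
interview recording: 5.510 Mbps × 1380 s × 1.08 = 8212.1 Mb
security camera export: 2.260 Mbps × 37440 s × 1.08 = 91383.6 Mb
Total: 195882.0 Mb = 24485.2 MB.
= 24.49 GB.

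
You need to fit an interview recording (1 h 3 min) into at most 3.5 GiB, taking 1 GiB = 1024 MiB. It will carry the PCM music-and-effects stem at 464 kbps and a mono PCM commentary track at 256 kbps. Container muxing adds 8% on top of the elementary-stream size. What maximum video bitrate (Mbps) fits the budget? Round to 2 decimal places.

Budget: 3.5 GiB = 30064.8 Mb.
Stream payload after overhead: 30064.8 / 1.08 = 27837.8 Mb.
1 h 3 min = 63 min = 3780 s
Total bitrate budget: 27837.8 Mb / 3780 s = 7.364 Mbps.
Audio total: 464 + 256 = 720 kbps = 0.720 Mbps.
Video: 7.364 − 0.720 = 6.644 Mbps.

6.64 Mbps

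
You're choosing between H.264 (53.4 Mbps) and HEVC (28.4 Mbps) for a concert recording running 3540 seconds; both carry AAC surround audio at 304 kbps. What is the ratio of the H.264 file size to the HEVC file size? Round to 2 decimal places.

Audio: 304 kbps = 0.304 Mbps.
H.264: 53.704 Mbps × 3540 s = 190112.2 Mb = 22.132 GiB.
HEVC: 28.704 Mbps × 3540 s = 101612.2 Mb = 11.829 GiB.
Ratio: 22.132 / 11.829 = 1.871.

1.87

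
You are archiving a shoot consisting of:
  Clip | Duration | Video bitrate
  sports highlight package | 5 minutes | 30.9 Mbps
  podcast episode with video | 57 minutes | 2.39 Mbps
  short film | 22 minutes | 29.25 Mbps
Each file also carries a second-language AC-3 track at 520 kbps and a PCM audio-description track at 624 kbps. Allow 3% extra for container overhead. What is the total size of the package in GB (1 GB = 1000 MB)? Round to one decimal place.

8.0 GB

Audio total: 520 + 624 = 1144 kbps = 1.144 Mbps.
sports highlight package: 32.044 Mbps × 300 s × 1.03 = 9901.6 Mb
podcast episode with video: 3.534 Mbps × 3420 s × 1.03 = 12448.9 Mb
short film: 30.394 Mbps × 1320 s × 1.03 = 41323.7 Mb
Total: 63674.1 Mb = 7959.3 MB.
= 7.959 GB.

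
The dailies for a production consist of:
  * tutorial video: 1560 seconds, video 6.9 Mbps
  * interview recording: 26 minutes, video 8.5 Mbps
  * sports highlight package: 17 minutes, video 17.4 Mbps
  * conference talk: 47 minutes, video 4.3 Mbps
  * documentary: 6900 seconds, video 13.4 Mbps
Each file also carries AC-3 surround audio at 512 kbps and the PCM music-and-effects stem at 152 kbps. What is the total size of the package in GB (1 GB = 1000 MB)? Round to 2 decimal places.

Audio total: 512 + 152 = 664 kbps = 0.664 Mbps.
tutorial video: 7.564 Mbps × 1560 s = 11799.8 Mb
interview recording: 9.164 Mbps × 1560 s = 14295.8 Mb
sports highlight package: 18.064 Mbps × 1020 s = 18425.3 Mb
conference talk: 4.964 Mbps × 2820 s = 13998.5 Mb
documentary: 14.064 Mbps × 6900 s = 97041.6 Mb
Total: 155561.0 Mb = 19445.1 MB.
= 19.45 GB.

19.45 GB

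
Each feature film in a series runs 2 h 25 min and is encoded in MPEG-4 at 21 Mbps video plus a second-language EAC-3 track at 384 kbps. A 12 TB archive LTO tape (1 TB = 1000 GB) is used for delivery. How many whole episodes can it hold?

2 h 25 min = 145 min = 8700 s
Audio: 384 kbps = 0.384 Mbps.
Total bitrate: 21.384 Mbps.
Per item: 21.384 Mbps × 8700 s = 186,041 Mb = 23,255 MB.
Capacity: 12 TB = 96,000,000 Mb; 516.02 items → 516 complete.

516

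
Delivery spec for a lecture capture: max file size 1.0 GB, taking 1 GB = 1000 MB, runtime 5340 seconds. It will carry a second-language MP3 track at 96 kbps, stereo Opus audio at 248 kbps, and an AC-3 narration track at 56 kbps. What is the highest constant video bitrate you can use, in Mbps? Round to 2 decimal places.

1.10 Mbps

Budget: 1.0 GB = 8000.0 Mb.
Total bitrate budget: 8000.0 Mb / 5340 s = 1.498 Mbps.
Audio total: 96 + 248 + 56 = 400 kbps = 0.400 Mbps.
Video: 1.498 − 0.400 = 1.098 Mbps.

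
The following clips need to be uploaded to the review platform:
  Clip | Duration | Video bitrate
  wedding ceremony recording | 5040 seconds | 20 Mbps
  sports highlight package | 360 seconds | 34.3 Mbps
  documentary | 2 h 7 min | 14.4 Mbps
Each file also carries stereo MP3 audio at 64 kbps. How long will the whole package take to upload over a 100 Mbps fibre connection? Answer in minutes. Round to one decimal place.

37.3 minutes

Audio: 64 kbps = 0.064 Mbps.
wedding ceremony recording: 20.064 Mbps × 5040 s = 101122.6 Mb
sports highlight package: 34.364 Mbps × 360 s = 12371.0 Mb
documentary: 14.464 Mbps × 7620 s = 110215.7 Mb
Total: 223709.3 Mb = 27963.7 MB.
At 100 Mbps: 223709.3 / 100 = 2237 s ≈ 37.3 minutes.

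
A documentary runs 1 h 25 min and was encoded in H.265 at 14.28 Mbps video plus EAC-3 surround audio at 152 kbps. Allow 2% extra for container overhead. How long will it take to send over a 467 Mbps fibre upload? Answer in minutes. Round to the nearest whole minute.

3 minutes

1 h 25 min = 85 min = 5100 s
Audio: 152 kbps = 0.152 Mbps.
Total bitrate: 14.432 Mbps.
File: 14.432 Mbps × 5100 s = 73603.2 Mb.
With 2% container overhead: ×1.02. → 75075.3 Mb.
At 467 Mbps: 75075.3 / 467 = 160.8 s ≈ 2.68 minutes.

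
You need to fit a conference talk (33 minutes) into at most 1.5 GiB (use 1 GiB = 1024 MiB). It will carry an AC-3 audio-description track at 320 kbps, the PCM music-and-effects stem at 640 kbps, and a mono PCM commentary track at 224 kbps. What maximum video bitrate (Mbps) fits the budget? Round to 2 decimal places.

5.32 Mbps

Budget: 1.5 GiB = 12884.9 Mb.
33 min = 1980 s
Total bitrate budget: 12884.9 Mb / 1980 s = 6.508 Mbps.
Audio total: 320 + 640 + 224 = 1184 kbps = 1.184 Mbps.
Video: 6.508 − 1.184 = 5.324 Mbps.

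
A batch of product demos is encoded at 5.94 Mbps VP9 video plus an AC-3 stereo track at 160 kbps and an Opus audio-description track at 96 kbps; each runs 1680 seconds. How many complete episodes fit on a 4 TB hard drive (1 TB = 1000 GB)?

Audio total: 160 + 96 = 256 kbps = 0.256 Mbps.
Total bitrate: 6.196 Mbps.
Per item: 6.196 Mbps × 1680 s = 10,409 Mb = 1,301 MB.
Capacity: 4 TB = 32,000,000 Mb; 3074.18 items → 3074 complete.

3074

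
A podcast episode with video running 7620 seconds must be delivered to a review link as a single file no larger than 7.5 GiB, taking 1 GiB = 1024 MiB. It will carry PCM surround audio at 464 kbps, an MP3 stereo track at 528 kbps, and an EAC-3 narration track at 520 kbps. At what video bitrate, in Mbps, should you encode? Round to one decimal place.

Budget: 7.5 GiB = 64424.5 Mb.
Total bitrate budget: 64424.5 Mb / 7620 s = 8.455 Mbps.
Audio total: 464 + 528 + 520 = 1512 kbps = 1.512 Mbps.
Video: 8.455 − 1.512 = 6.943 Mbps.

6.9 Mbps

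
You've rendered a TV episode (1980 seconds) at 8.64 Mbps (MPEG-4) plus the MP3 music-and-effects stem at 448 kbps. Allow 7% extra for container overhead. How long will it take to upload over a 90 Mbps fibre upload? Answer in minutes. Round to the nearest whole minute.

Audio: 448 kbps = 0.448 Mbps.
Total bitrate: 9.088 Mbps.
File: 9.088 Mbps × 1980 s = 17994.2 Mb.
With 7% container overhead: ×1.07. → 19253.8 Mb.
At 90 Mbps: 19253.8 / 90 = 213.9 s ≈ 3.57 minutes.

4 minutes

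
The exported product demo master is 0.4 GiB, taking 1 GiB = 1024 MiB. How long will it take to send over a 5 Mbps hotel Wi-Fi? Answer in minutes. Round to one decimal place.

11.5 minutes

File: 0.4 GiB = 3436.0 Mb.
At 5 Mbps: 3436.0 / 5 = 687.2 s ≈ 11.5 minutes.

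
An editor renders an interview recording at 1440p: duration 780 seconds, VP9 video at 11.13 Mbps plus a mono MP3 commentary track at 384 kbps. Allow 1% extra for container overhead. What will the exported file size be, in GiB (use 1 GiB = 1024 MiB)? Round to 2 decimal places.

Audio: 384 kbps = 0.384 Mbps.
Total bitrate: 11.13 + 0.384 = 11.514 Mbps.
Stream data: 11.514 Mbps × 780 s = 8980.9 Mb.
With 1% container overhead: ×1.01.
9,071 Mb = 1,133,841,150 bytes ÷ 1,073,741,824 = 1.056 GiB.

1.06 GiB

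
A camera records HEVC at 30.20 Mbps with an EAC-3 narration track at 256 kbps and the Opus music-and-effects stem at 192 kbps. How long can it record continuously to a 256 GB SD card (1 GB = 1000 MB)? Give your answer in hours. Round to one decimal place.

Audio total: 256 + 192 = 448 kbps = 0.448 Mbps.
Total bitrate: 30.20 + 0.448 = 30.648 Mbps.
Capacity: 256 GB = 2,048,000 Mb.
Recording time: 2,048,000 / 30.648 = 66,823 s ≈ 18.6 hours.

18.6 hours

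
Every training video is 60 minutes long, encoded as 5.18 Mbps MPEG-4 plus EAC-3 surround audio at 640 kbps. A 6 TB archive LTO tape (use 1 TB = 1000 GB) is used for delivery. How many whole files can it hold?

2290

60 min = 3600 s
Audio: 640 kbps = 0.640 Mbps.
Total bitrate: 5.820 Mbps.
Per item: 5.820 Mbps × 3600 s = 20,952 Mb = 2,619 MB.
Capacity: 6 TB = 48,000,000 Mb; 2290.95 items → 2290 complete.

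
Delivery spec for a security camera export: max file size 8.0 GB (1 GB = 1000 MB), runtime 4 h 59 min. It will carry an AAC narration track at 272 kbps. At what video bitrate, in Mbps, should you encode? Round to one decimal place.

Budget: 8.0 GB = 64000.0 Mb.
4 h 59 min = 299 min = 17940 s
Total bitrate budget: 64000.0 Mb / 17940 s = 3.567 Mbps.
Audio: 272 kbps = 0.272 Mbps.
Video: 3.567 − 0.272 = 3.295 Mbps.

3.3 Mbps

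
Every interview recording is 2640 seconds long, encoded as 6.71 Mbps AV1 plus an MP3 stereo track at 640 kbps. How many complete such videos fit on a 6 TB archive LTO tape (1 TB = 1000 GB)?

Audio: 640 kbps = 0.640 Mbps.
Total bitrate: 7.350 Mbps.
Per item: 7.350 Mbps × 2640 s = 19,404 Mb = 2,426 MB.
Capacity: 6 TB = 48,000,000 Mb; 2473.72 items → 2473 complete.

2473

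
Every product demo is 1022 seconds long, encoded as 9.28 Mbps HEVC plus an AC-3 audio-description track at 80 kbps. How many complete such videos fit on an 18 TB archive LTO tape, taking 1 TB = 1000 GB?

Audio: 80 kbps = 0.080 Mbps.
Total bitrate: 9.360 Mbps.
Per item: 9.360 Mbps × 1022 s = 9,566 Mb = 1,196 MB.
Capacity: 18 TB = 144,000,000 Mb; 15053.44 items → 15053 complete.

15053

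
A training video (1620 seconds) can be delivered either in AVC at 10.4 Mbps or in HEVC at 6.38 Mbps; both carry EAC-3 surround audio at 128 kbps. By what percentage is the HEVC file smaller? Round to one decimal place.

38.2%

Audio: 128 kbps = 0.128 Mbps.
AVC: 10.528 Mbps × 1620 s = 17055.4 Mb = 1.986 GiB.
HEVC: 6.508 Mbps × 1620 s = 10543.0 Mb = 1.227 GiB.
Reduction: (1 − 1.227/1.986) × 100 = 38.18%.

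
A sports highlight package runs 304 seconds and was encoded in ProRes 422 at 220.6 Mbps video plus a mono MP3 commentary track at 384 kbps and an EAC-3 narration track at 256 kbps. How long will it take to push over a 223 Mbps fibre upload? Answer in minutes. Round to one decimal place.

5.0 minutes

Audio total: 384 + 256 = 640 kbps = 0.640 Mbps.
Total bitrate: 221.240 Mbps.
File: 221.240 Mbps × 304 s = 67257.0 Mb.
At 223 Mbps: 67257.0 / 223 = 301.6 s ≈ 5.03 minutes.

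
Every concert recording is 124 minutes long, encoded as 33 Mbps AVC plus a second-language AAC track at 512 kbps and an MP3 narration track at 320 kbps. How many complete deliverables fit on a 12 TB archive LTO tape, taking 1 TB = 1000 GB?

124 min = 7440 s
Audio total: 512 + 320 = 832 kbps = 0.832 Mbps.
Total bitrate: 33.832 Mbps.
Per item: 33.832 Mbps × 7440 s = 251,710 Mb = 31,464 MB.
Capacity: 12 TB = 96,000,000 Mb; 381.39 items → 381 complete.

381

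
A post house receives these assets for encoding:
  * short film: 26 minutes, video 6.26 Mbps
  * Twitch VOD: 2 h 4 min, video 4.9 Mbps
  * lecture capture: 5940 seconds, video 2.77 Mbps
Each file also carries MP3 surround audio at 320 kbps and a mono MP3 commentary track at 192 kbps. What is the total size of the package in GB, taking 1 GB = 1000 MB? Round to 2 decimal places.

8.79 GB

Audio total: 320 + 192 = 512 kbps = 0.512 Mbps.
short film: 6.772 Mbps × 1560 s = 10564.3 Mb
Twitch VOD: 5.412 Mbps × 7440 s = 40265.3 Mb
lecture capture: 3.282 Mbps × 5940 s = 19495.1 Mb
Total: 70324.7 Mb = 8790.6 MB.
= 8.791 GB.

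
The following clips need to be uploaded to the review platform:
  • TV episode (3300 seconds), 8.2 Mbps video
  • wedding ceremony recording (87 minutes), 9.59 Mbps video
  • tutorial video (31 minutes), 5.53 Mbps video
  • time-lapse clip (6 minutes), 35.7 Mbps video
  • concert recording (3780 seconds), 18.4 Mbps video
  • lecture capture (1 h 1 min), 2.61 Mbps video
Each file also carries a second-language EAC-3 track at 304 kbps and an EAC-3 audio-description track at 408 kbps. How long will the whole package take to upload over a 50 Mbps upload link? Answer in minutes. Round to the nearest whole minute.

64 minutes

Audio total: 304 + 408 = 712 kbps = 0.712 Mbps.
TV episode: 8.912 Mbps × 3300 s = 29409.6 Mb
wedding ceremony recording: 10.302 Mbps × 5220 s = 53776.4 Mb
tutorial video: 6.242 Mbps × 1860 s = 11610.1 Mb
time-lapse clip: 36.412 Mbps × 360 s = 13108.3 Mb
concert recording: 19.112 Mbps × 3780 s = 72243.4 Mb
lecture capture: 3.322 Mbps × 3660 s = 12158.5 Mb
Total: 192306.4 Mb = 24038.3 MB.
At 50 Mbps: 192306.4 / 50 = 3846 s ≈ 64.1 minutes.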